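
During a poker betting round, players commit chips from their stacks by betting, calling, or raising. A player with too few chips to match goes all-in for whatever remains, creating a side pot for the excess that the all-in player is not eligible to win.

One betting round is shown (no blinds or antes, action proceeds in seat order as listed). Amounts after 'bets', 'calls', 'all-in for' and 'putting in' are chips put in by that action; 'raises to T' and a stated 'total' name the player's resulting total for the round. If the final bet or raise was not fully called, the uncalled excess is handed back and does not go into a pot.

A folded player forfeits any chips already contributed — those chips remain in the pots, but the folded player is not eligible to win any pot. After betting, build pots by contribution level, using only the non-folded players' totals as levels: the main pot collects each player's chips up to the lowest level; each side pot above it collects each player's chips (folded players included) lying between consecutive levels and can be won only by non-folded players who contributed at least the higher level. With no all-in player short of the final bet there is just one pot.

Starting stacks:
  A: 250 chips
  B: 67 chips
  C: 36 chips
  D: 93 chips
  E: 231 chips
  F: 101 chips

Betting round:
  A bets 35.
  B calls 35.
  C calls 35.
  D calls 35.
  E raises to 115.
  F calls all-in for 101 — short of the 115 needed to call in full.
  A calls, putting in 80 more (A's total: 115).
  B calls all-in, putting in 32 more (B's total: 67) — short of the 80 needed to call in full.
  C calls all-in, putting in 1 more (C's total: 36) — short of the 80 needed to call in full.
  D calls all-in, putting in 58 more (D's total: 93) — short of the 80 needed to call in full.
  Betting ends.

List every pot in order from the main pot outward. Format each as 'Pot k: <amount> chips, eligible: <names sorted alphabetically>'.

Contributions: A=115, B=67, C=36, D=93, E=115, F=101
Pot levels (distinct totals of non-folded players): 36, 67, 93, 101, 115
Layer 1-36: 36 each from A, B, C, D, E, F = 36*6 = 216 chips; eligible A, B, C, D, E, F
Layer 37-67: 31 each from A, B, D, E, F = 31*5 = 155 chips; eligible A, B, D, E, F
Layer 68-93: 26 each from A, D, E, F = 26*4 = 104 chips; eligible A, D, E, F
Layer 94-101: 8 each from A, E, F = 8*3 = 24 chips; eligible A, E, F
Layer 102-115: 14 each from A, E = 14*2 = 28 chips; eligible A, E

Pot 1: 216 chips, eligible: A, B, C, D, E, F
Pot 2: 155 chips, eligible: A, B, D, E, F
Pot 3: 104 chips, eligible: A, D, E, F
Pot 4: 24 chips, eligible: A, E, F
Pot 5: 28 chips, eligible: A, E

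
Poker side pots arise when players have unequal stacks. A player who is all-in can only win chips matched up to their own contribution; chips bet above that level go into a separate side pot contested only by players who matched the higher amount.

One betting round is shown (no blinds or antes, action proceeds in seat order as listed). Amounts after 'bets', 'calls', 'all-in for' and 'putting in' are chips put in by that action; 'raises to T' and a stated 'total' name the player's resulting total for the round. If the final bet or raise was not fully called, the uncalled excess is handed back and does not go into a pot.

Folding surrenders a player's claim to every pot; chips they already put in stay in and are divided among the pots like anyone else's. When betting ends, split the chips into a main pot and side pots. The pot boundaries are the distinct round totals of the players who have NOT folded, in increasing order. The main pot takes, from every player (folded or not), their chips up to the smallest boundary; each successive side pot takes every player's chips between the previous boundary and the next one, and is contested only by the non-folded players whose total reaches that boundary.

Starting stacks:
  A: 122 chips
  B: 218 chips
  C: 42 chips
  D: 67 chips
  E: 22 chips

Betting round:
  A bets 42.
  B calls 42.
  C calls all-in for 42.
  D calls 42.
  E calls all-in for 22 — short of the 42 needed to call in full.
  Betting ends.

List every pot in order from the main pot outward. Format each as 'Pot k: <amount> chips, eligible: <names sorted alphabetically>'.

Pot 1: 110 chips, eligible: A, B, C, D, E
Pot 2: 80 chips, eligible: A, B, C, D

Derivation:
Contributions: A=42, B=42, C=42, D=42, E=22
Pot levels (distinct totals of non-folded players): 22, 42
Layer 1-22: 22 each from A, B, C, D, E = 22*5 = 110 chips; eligible A, B, C, D, E
Layer 23-42: 20 each from A, B, C, D = 20*4 = 80 chips; eligible A, B, C, D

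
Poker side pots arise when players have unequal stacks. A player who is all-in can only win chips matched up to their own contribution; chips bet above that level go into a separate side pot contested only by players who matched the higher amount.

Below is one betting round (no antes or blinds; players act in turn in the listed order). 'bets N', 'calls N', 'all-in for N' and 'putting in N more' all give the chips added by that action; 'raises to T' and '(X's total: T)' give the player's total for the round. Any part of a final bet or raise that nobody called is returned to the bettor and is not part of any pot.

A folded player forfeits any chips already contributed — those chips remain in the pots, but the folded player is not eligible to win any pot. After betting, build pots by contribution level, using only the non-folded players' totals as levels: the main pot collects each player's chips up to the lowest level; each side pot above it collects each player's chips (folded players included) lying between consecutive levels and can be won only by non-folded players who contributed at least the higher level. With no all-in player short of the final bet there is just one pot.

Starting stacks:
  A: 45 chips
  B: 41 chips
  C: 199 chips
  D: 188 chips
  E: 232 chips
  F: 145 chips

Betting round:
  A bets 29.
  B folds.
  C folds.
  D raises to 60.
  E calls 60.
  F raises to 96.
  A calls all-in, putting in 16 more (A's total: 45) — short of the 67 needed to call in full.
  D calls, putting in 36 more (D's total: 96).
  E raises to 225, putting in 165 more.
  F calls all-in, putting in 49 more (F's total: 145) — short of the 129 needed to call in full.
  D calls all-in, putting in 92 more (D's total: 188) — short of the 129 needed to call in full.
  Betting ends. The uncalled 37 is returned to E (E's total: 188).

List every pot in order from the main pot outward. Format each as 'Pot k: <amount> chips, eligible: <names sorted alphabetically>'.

Contributions (after 37 returned to E): A=45, D=188, E=188, F=145
Folded: B, C
Pot levels (distinct totals of non-folded players): 45, 145, 188
Layer 1-45: 45 each from A, D, E, F = 45*4 = 180 chips; eligible A, D, E, F
Layer 46-145: 100 each from D, E, F = 100*3 = 300 chips; eligible D, E, F
Layer 146-188: 43 each from D, E = 43*2 = 86 chips; eligible D, E

Pot 1: 180 chips, eligible: A, D, E, F
Pot 2: 300 chips, eligible: D, E, F
Pot 3: 86 chips, eligible: D, E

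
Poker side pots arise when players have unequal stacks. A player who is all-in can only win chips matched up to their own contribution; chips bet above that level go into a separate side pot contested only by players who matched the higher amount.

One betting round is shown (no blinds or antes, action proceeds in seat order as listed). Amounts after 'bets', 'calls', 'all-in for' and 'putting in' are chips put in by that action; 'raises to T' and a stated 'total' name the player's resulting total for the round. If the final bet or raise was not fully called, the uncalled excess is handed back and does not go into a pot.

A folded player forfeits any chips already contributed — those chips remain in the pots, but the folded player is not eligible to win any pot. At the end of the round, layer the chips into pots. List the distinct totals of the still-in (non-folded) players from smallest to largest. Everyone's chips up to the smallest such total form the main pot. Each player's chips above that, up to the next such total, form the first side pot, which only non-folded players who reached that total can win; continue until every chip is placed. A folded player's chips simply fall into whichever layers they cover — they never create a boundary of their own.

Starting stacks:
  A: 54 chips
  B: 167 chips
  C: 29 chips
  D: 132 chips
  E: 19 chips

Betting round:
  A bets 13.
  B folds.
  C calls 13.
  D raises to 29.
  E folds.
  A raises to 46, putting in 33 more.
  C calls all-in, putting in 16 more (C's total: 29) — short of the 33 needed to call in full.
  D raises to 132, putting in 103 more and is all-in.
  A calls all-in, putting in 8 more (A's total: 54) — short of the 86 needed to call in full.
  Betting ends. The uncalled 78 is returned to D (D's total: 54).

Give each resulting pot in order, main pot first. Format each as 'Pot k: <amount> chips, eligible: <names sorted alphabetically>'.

Contributions (after 78 returned to D): A=54, C=29, D=54
Folded: B, E
Pot levels (distinct totals of non-folded players): 29, 54
Layer 1-29: 29 each from A, C, D = 29*3 = 87 chips; eligible A, C, D
Layer 30-54: 25 each from A, D = 25*2 = 50 chips; eligible A, D

Pot 1: 87 chips, eligible: A, C, D
Pot 2: 50 chips, eligible: A, D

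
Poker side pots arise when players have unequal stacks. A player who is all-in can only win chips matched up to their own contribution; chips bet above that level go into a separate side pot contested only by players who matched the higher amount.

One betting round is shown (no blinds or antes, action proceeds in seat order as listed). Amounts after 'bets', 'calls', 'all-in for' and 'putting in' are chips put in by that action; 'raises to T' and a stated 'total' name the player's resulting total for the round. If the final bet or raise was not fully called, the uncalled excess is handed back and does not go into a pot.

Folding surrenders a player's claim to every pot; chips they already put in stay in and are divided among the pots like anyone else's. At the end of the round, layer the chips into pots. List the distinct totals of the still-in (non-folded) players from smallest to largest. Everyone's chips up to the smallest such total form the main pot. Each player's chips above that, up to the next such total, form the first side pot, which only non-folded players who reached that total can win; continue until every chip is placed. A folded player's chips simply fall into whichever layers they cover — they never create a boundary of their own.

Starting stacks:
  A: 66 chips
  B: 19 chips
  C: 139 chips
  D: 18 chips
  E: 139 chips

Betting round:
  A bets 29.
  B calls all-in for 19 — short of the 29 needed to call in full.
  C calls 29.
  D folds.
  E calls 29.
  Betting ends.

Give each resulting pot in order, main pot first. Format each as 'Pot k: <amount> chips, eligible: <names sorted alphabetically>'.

Contributions: A=29, B=19, C=29, E=29
Folded: D
Pot levels (distinct totals of non-folded players): 19, 29
Layer 1-19: 19 each from A, B, C, E = 19*4 = 76 chips; eligible A, B, C, E
Layer 20-29: 10 each from A, C, E = 10*3 = 30 chips; eligible A, C, E

Pot 1: 76 chips, eligible: A, B, C, E
Pot 2: 30 chips, eligible: A, C, E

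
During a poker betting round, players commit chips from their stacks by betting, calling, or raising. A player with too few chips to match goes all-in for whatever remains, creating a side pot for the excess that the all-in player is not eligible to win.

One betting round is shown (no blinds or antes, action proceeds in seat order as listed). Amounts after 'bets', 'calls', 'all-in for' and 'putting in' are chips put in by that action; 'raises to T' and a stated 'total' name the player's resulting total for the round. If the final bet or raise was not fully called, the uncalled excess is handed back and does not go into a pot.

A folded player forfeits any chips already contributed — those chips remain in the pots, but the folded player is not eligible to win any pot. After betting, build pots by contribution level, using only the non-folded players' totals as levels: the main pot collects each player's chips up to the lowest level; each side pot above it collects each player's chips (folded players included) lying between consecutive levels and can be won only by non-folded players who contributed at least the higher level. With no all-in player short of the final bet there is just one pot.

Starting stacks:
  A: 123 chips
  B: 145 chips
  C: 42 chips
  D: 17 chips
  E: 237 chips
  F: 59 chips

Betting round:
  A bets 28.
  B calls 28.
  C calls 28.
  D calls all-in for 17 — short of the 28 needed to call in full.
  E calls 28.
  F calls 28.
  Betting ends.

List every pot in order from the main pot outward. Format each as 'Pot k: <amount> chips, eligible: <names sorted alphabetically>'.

Pot 1: 102 chips, eligible: A, B, C, D, E, F
Pot 2: 55 chips, eligible: A, B, C, E, F

Derivation:
Contributions: A=28, B=28, C=28, D=17, E=28, F=28
Pot levels (distinct totals of non-folded players): 17, 28
Layer 1-17: 17 each from A, B, C, D, E, F = 17*6 = 102 chips; eligible A, B, C, D, E, F
Layer 18-28: 11 each from A, B, C, E, F = 11*5 = 55 chips; eligible A, B, C, E, F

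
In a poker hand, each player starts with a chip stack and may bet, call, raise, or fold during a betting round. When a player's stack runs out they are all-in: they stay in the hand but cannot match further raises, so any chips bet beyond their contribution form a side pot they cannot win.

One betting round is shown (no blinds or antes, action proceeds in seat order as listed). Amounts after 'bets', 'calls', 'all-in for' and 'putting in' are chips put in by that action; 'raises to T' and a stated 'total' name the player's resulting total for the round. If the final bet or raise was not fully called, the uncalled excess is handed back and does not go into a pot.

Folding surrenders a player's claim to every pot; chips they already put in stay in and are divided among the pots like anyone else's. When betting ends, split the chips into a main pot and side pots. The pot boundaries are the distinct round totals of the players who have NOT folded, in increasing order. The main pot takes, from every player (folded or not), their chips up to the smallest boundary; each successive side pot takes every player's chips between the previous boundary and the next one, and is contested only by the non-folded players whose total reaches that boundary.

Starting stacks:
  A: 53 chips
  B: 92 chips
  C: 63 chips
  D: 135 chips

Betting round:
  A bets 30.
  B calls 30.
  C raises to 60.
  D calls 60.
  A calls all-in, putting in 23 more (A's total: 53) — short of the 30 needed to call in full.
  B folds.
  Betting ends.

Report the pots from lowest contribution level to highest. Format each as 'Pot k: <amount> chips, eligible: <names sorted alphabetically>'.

Pot 1: 189 chips, eligible: A, C, D
Pot 2: 14 chips, eligible: C, D

Derivation:
Contributions: A=53, B=30, C=60, D=60
Folded: B
Pot levels (distinct totals of non-folded players): 53, 60
Layer 1-53: A 53 + B 30 + C 53 + D 53 = 189 chips; eligible A, C, D
Layer 54-60: 7 each from C, D = 7*2 = 14 chips; eligible C, D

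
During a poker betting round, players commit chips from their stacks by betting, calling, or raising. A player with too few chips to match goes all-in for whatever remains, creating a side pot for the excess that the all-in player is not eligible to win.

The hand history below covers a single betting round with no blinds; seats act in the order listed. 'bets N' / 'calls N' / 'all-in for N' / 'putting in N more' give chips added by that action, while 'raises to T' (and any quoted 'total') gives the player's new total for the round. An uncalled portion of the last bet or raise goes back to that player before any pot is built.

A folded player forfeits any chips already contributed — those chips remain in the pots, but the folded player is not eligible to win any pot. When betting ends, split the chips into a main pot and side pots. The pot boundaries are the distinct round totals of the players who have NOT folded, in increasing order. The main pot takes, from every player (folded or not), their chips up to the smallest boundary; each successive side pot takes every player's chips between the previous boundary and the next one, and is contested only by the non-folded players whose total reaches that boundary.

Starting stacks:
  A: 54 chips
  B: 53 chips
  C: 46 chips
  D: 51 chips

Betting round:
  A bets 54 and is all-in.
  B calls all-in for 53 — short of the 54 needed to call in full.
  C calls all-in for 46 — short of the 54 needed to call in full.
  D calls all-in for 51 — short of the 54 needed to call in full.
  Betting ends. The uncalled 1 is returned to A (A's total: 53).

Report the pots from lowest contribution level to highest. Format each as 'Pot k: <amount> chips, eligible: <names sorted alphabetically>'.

Pot 1: 184 chips, eligible: A, B, C, D
Pot 2: 15 chips, eligible: A, B, D
Pot 3: 4 chips, eligible: A, B

Derivation:
Contributions (after 1 returned to A): A=53, B=53, C=46, D=51
Pot levels (distinct totals of non-folded players): 46, 51, 53
Layer 1-46: 46 each from A, B, C, D = 46*4 = 184 chips; eligible A, B, C, D
Layer 47-51: 5 each from A, B, D = 5*3 = 15 chips; eligible A, B, D
Layer 52-53: 2 each from A, B = 2*2 = 4 chips; eligible A, B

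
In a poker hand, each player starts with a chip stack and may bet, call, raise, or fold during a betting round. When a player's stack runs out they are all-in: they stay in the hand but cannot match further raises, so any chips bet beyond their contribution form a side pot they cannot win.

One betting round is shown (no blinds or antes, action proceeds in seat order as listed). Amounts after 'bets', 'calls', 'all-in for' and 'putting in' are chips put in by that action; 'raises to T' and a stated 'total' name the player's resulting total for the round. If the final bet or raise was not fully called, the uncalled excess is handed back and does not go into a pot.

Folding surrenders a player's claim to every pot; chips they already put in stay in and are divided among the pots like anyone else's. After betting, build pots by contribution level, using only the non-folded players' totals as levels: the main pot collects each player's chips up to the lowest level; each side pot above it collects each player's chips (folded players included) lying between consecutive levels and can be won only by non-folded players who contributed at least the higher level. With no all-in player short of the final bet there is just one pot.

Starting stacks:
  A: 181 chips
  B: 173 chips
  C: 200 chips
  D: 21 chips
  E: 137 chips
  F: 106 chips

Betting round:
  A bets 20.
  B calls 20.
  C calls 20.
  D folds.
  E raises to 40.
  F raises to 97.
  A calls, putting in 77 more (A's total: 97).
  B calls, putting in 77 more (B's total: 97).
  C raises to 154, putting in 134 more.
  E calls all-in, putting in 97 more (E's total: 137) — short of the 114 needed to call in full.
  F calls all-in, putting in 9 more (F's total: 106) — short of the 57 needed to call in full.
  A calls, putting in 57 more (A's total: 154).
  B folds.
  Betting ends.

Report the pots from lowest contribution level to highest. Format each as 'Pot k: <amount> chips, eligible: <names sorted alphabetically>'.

Pot 1: 521 chips, eligible: A, C, E, F
Pot 2: 93 chips, eligible: A, C, E
Pot 3: 34 chips, eligible: A, C

Derivation:
Contributions: A=154, B=97, C=154, E=137, F=106
Folded: B, D
Pot levels (distinct totals of non-folded players): 106, 137, 154
Layer 1-106: A 106 + B 97 + C 106 + E 106 + F 106 = 521 chips; eligible A, C, E, F
Layer 107-137: 31 each from A, C, E = 31*3 = 93 chips; eligible A, C, E
Layer 138-154: 17 each from A, C = 17*2 = 34 chips; eligible A, C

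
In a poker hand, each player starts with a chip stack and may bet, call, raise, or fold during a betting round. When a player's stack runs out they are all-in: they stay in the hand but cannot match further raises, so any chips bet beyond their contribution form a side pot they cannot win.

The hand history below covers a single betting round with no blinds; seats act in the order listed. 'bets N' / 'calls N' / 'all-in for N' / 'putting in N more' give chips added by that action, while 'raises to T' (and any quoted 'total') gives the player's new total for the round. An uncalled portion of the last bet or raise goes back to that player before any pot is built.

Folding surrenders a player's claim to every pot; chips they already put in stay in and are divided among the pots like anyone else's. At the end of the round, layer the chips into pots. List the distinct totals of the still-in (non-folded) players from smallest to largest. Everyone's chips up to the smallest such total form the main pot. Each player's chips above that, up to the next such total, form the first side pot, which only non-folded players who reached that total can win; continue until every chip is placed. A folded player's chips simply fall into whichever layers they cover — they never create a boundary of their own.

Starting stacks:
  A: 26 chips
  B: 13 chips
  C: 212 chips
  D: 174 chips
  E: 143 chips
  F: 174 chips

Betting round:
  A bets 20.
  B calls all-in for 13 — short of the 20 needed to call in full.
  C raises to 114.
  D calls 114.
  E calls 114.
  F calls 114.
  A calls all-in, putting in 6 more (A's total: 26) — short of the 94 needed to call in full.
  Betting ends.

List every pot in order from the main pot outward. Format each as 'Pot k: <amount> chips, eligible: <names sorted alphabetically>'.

Pot 1: 78 chips, eligible: A, B, C, D, E, F
Pot 2: 65 chips, eligible: A, C, D, E, F
Pot 3: 352 chips, eligible: C, D, E, F

Derivation:
Contributions: A=26, B=13, C=114, D=114, E=114, F=114
Pot levels (distinct totals of non-folded players): 13, 26, 114
Layer 1-13: 13 each from A, B, C, D, E, F = 13*6 = 78 chips; eligible A, B, C, D, E, F
Layer 14-26: 13 each from A, C, D, E, F = 13*5 = 65 chips; eligible A, C, D, E, F
Layer 27-114: 88 each from C, D, E, F = 88*4 = 352 chips; eligible C, D, E, F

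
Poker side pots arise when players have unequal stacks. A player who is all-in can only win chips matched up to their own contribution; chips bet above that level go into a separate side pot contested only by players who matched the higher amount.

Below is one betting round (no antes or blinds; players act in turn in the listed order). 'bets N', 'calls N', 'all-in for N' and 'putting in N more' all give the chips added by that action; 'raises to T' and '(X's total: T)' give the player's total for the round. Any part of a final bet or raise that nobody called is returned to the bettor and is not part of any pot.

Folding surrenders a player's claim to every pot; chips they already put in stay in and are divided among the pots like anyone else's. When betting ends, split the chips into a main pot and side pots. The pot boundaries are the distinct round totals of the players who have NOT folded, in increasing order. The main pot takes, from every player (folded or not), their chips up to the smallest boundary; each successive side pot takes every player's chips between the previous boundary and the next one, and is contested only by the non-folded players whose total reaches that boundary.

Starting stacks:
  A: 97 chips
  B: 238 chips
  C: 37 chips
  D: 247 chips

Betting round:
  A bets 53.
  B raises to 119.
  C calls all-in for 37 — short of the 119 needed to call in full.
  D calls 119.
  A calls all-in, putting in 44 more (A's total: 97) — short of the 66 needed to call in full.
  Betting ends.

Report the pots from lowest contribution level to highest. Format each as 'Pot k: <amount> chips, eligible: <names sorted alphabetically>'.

Pot 1: 148 chips, eligible: A, B, C, D
Pot 2: 180 chips, eligible: A, B, D
Pot 3: 44 chips, eligible: B, D

Derivation:
Contributions: A=97, B=119, C=37, D=119
Pot levels (distinct totals of non-folded players): 37, 97, 119
Layer 1-37: 37 each from A, B, C, D = 37*4 = 148 chips; eligible A, B, C, D
Layer 38-97: 60 each from A, B, D = 60*3 = 180 chips; eligible A, B, D
Layer 98-119: 22 each from B, D = 22*2 = 44 chips; eligible B, D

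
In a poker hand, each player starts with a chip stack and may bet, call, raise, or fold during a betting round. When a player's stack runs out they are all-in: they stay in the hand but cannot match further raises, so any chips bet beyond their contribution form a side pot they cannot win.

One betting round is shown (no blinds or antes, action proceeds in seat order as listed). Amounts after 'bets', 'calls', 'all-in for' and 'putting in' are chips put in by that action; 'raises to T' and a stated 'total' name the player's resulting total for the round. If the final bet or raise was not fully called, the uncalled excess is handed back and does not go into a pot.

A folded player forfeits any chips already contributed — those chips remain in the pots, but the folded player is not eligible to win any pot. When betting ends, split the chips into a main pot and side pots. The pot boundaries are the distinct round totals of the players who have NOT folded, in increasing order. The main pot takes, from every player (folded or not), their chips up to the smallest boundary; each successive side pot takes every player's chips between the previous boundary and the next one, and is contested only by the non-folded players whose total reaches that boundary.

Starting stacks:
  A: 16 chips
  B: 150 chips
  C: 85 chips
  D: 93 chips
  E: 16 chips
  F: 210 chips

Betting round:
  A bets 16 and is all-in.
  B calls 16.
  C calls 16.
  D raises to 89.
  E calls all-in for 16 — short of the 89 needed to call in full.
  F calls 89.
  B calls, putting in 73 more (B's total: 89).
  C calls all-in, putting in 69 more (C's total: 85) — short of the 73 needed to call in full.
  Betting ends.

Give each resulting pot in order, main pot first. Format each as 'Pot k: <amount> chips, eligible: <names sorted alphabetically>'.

Pot 1: 96 chips, eligible: A, B, C, D, E, F
Pot 2: 276 chips, eligible: B, C, D, F
Pot 3: 12 chips, eligible: B, D, F

Derivation:
Contributions: A=16, B=89, C=85, D=89, E=16, F=89
Pot levels (distinct totals of non-folded players): 16, 85, 89
Layer 1-16: 16 each from A, B, C, D, E, F = 16*6 = 96 chips; eligible A, B, C, D, E, F
Layer 17-85: 69 each from B, C, D, F = 69*4 = 276 chips; eligible B, C, D, F
Layer 86-89: 4 each from B, D, F = 4*3 = 12 chips; eligible B, D, F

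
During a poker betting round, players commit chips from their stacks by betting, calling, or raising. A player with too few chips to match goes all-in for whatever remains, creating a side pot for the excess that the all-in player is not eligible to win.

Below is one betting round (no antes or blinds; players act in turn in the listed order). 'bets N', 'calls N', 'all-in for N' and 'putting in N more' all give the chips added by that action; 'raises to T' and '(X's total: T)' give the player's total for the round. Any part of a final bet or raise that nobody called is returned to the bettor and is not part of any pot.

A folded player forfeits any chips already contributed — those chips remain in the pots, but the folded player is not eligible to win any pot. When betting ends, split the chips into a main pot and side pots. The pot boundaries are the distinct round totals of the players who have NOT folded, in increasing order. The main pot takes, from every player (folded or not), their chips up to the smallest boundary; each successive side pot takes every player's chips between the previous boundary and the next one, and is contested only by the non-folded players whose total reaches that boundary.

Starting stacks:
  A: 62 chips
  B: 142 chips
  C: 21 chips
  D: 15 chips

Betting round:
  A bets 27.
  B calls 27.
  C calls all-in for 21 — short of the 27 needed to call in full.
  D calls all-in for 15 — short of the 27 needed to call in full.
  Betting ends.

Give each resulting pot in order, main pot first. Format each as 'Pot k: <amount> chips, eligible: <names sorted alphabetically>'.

Pot 1: 60 chips, eligible: A, B, C, D
Pot 2: 18 chips, eligible: A, B, C
Pot 3: 12 chips, eligible: A, B

Derivation:
Contributions: A=27, B=27, C=21, D=15
Pot levels (distinct totals of non-folded players): 15, 21, 27
Layer 1-15: 15 each from A, B, C, D = 15*4 = 60 chips; eligible A, B, C, D
Layer 16-21: 6 each from A, B, C = 6*3 = 18 chips; eligible A, B, C
Layer 22-27: 6 each from A, B = 6*2 = 12 chips; eligible A, B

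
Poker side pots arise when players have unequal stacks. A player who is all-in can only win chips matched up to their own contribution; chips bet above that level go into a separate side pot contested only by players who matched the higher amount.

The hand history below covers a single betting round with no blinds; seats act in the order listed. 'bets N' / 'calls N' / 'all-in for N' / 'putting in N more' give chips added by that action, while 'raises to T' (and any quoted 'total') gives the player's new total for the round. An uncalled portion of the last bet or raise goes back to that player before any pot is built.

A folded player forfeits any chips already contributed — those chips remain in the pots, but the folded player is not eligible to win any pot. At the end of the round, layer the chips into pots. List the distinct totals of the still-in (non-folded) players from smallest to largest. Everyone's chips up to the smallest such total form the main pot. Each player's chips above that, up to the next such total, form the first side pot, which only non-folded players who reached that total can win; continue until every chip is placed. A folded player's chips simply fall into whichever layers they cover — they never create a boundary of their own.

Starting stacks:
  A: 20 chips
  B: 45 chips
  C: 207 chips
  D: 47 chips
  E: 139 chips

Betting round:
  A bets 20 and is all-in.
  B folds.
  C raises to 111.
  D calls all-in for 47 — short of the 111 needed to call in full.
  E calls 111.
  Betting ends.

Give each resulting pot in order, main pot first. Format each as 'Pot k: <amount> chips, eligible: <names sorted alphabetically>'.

Pot 1: 80 chips, eligible: A, C, D, E
Pot 2: 81 chips, eligible: C, D, E
Pot 3: 128 chips, eligible: C, E

Derivation:
Contributions: A=20, C=111, D=47, E=111
Folded: B
Pot levels (distinct totals of non-folded players): 20, 47, 111
Layer 1-20: 20 each from A, C, D, E = 20*4 = 80 chips; eligible A, C, D, E
Layer 21-47: 27 each from C, D, E = 27*3 = 81 chips; eligible C, D, E
Layer 48-111: 64 each from C, E = 64*2 = 128 chips; eligible C, E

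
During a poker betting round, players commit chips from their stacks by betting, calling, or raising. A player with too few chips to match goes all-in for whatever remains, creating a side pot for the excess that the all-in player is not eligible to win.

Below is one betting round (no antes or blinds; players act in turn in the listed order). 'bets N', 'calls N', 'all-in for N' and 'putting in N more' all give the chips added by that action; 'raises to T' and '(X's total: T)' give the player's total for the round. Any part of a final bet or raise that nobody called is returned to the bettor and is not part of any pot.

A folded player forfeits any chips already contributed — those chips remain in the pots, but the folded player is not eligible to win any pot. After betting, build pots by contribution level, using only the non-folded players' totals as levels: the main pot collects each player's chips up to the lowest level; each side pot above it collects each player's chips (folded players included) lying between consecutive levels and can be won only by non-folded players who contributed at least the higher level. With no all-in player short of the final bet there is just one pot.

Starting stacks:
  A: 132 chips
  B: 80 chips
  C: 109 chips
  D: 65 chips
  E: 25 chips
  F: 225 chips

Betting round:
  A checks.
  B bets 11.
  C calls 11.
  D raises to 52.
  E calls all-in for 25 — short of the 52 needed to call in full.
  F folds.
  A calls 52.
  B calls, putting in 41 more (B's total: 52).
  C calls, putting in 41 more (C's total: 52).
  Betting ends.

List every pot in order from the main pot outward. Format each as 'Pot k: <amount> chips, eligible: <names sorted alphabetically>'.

Contributions: A=52, B=52, C=52, D=52, E=25
Folded: F
Pot levels (distinct totals of non-folded players): 25, 52
Layer 1-25: 25 each from A, B, C, D, E = 25*5 = 125 chips; eligible A, B, C, D, E
Layer 26-52: 27 each from A, B, C, D = 27*4 = 108 chips; eligible A, B, C, D

Pot 1: 125 chips, eligible: A, B, C, D, E
Pot 2: 108 chips, eligible: A, B, C, D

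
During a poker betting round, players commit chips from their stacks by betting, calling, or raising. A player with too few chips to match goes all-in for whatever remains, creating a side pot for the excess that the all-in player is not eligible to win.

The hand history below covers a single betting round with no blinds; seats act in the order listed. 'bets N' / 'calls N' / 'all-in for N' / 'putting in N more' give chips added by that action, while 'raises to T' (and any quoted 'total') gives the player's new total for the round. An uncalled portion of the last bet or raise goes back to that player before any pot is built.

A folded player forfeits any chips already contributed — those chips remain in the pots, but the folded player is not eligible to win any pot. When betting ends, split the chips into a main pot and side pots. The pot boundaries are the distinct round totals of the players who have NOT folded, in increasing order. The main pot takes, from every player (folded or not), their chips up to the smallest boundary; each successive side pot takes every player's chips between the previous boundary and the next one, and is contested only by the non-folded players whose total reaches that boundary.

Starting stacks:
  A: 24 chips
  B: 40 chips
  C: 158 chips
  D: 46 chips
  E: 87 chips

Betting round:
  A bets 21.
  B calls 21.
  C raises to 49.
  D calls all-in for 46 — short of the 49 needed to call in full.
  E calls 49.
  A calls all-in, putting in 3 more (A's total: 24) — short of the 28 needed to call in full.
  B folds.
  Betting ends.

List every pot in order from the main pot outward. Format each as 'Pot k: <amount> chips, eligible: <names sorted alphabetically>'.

Pot 1: 117 chips, eligible: A, C, D, E
Pot 2: 66 chips, eligible: C, D, E
Pot 3: 6 chips, eligible: C, E

Derivation:
Contributions: A=24, B=21, C=49, D=46, E=49
Folded: B
Pot levels (distinct totals of non-folded players): 24, 46, 49
Layer 1-24: A 24 + B 21 + C 24 + D 24 + E 24 = 117 chips; eligible A, C, D, E
Layer 25-46: 22 each from C, D, E = 22*3 = 66 chips; eligible C, D, E
Layer 47-49: 3 each from C, E = 3*2 = 6 chips; eligible C, E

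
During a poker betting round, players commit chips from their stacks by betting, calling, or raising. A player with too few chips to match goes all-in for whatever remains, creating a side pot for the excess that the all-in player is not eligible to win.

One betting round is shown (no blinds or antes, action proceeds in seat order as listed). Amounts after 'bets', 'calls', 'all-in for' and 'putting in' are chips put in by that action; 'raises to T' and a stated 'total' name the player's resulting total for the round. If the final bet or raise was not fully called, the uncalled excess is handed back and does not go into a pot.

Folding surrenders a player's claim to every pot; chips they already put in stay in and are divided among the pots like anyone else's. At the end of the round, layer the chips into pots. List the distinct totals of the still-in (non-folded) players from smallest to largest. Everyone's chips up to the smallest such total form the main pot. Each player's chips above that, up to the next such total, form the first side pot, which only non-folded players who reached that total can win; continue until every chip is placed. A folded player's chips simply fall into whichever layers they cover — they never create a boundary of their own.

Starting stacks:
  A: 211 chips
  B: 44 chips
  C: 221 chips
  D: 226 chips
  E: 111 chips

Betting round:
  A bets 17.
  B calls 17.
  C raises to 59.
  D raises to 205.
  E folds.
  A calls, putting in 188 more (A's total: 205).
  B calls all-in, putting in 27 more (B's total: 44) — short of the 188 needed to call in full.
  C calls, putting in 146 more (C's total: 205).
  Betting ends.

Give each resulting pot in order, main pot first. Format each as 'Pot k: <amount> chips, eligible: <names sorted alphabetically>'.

Contributions: A=205, B=44, C=205, D=205
Folded: E
Pot levels (distinct totals of non-folded players): 44, 205
Layer 1-44: 44 each from A, B, C, D = 44*4 = 176 chips; eligible A, B, C, D
Layer 45-205: 161 each from A, C, D = 161*3 = 483 chips; eligible A, C, D

Pot 1: 176 chips, eligible: A, B, C, D
Pot 2: 483 chips, eligible: A, C, D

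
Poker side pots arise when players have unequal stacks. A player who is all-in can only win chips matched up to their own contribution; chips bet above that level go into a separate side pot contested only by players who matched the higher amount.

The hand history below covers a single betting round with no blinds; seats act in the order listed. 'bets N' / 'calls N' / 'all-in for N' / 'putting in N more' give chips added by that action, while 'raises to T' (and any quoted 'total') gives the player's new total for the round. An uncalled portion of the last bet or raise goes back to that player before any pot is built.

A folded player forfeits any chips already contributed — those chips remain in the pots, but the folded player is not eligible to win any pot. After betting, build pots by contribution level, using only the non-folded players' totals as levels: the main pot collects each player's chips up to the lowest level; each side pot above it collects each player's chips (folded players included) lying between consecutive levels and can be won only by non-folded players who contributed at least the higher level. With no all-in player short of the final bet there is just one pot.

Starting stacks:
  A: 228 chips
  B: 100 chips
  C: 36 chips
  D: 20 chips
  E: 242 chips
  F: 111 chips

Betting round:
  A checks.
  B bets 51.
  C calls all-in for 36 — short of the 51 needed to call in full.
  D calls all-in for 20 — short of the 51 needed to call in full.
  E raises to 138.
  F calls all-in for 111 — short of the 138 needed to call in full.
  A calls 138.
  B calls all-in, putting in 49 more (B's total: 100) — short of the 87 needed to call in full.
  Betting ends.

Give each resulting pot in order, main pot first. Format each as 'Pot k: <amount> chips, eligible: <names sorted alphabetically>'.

Contributions: A=138, B=100, C=36, D=20, E=138, F=111
Pot levels (distinct totals of non-folded players): 20, 36, 100, 111, 138
Layer 1-20: 20 each from A, B, C, D, E, F = 20*6 = 120 chips; eligible A, B, C, D, E, F
Layer 21-36: 16 each from A, B, C, E, F = 16*5 = 80 chips; eligible A, B, C, E, F
Layer 37-100: 64 each from A, B, E, F = 64*4 = 256 chips; eligible A, B, E, F
Layer 101-111: 11 each from A, E, F = 11*3 = 33 chips; eligible A, E, F
Layer 112-138: 27 each from A, E = 27*2 = 54 chips; eligible A, E

Pot 1: 120 chips, eligible: A, B, C, D, E, F
Pot 2: 80 chips, eligible: A, B, C, E, F
Pot 3: 256 chips, eligible: A, B, E, F
Pot 4: 33 chips, eligible: A, E, F
Pot 5: 54 chips, eligible: A, E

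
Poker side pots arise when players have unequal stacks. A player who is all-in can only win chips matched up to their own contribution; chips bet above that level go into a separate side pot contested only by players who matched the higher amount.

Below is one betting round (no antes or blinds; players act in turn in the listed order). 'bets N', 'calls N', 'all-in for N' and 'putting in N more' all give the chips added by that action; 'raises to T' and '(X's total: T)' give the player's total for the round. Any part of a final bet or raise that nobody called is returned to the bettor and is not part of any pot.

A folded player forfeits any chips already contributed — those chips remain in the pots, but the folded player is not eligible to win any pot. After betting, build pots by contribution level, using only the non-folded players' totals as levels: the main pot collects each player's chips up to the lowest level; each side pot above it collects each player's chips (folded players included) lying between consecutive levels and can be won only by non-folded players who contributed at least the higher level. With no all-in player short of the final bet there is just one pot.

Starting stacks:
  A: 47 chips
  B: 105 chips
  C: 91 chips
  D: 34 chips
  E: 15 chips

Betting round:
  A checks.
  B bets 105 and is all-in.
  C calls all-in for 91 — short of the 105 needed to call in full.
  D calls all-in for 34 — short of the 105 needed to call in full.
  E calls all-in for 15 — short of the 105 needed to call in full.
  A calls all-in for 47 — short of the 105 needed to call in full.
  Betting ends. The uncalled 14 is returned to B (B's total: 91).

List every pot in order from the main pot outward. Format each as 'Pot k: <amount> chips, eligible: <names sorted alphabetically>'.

Pot 1: 75 chips, eligible: A, B, C, D, E
Pot 2: 76 chips, eligible: A, B, C, D
Pot 3: 39 chips, eligible: A, B, C
Pot 4: 88 chips, eligible: B, C

Derivation:
Contributions (after 14 returned to B): A=47, B=91, C=91, D=34, E=15
Pot levels (distinct totals of non-folded players): 15, 34, 47, 91
Layer 1-15: 15 each from A, B, C, D, E = 15*5 = 75 chips; eligible A, B, C, D, E
Layer 16-34: 19 each from A, B, C, D = 19*4 = 76 chips; eligible A, B, C, D
Layer 35-47: 13 each from A, B, C = 13*3 = 39 chips; eligible A, B, C
Layer 48-91: 44 each from B, C = 44*2 = 88 chips; eligible B, C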